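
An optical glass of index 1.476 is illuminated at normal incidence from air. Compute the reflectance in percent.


Fresnel reflectance at normal incidence:
  R = ((n - 1)/(n + 1))^2
  (n - 1)/(n + 1) = (1.476 - 1)/(1.476 + 1) = 0.192246
  R = 0.192246^2 = 0.0369585
  R(%) = 0.0369585 * 100 = 3.696%

3.696%


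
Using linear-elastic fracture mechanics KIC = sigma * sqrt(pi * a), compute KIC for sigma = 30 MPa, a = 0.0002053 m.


Fracture toughness: KIC = sigma * sqrt(pi * a)
  pi * a = pi * 0.0002053 = 0.000644969
  sqrt(pi * a) = 0.025396
  KIC = 30 * 0.025396 = 0.762 MPa*sqrt(m)

0.762 MPa*sqrt(m)


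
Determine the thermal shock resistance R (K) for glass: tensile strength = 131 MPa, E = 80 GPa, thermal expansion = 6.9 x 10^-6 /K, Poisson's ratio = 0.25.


Thermal shock resistance: R = sigma * (1 - nu) / (E * alpha)
  Numerator = 131 * (1 - 0.25) = 98.25
  Denominator = 80 * 1000 * (6.9 x 10^-6) = 0.552
  R = 98.25 / 0.552 = 178.0 K

178.0 K


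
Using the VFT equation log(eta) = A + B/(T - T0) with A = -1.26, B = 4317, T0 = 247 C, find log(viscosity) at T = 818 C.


VFT equation: log(eta) = A + B / (T - T0)
  T - T0 = 818 - 247 = 571
  B / (T - T0) = 4317 / 571 = 7.56
  log(eta) = -1.26 + 7.56 = 6.3

6.3


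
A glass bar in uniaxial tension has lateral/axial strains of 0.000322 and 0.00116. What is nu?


Poisson's ratio: nu = lateral strain / axial strain
  nu = 0.000322 / 0.00116 = 0.2776

0.2776


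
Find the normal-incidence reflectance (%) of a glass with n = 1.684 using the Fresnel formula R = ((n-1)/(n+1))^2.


Fresnel reflectance at normal incidence:
  R = ((n - 1)/(n + 1))^2
  (n - 1)/(n + 1) = (1.684 - 1)/(1.684 + 1) = 0.254844
  R = 0.254844^2 = 0.0649455
  R(%) = 0.0649455 * 100 = 6.495%

6.495%


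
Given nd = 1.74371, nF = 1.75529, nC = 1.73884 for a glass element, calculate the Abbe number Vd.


Abbe number formula: Vd = (nd - 1) / (nF - nC)
  nd - 1 = 1.74371 - 1 = 0.74371
  nF - nC = 1.75529 - 1.73884 = 0.01645
  Vd = 0.74371 / 0.01645 = 45.21

45.21


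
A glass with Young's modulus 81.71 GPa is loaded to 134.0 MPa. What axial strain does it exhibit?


Rearrange E = sigma / epsilon:
  epsilon = sigma / E
  E (MPa) = 81.71 * 1000 = 81710
  epsilon = 134.0 / 81710 = 0.00164

0.00164


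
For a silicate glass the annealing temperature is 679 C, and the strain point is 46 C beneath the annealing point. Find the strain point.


Strain point = annealing point - difference:
  T_strain = 679 - 46 = 633 C

633 C


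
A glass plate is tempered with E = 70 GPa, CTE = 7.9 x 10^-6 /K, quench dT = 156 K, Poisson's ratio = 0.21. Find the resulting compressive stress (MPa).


Tempering stress: sigma = E * alpha * dT / (1 - nu)
  E (MPa) = 70 * 1000 = 70000
  Numerator = 70000 * (7.9 x 10^-6) * 156 = 86.268
  Denominator = 1 - 0.21 = 0.79
  sigma = 86.268 / 0.79 = 109.2 MPa

109.2 MPa


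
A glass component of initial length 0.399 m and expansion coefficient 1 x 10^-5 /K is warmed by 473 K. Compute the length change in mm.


Thermal expansion formula: dL = alpha * L0 * dT
  dL = (1 x 10^-5) * 0.399 * 473 = 0.00188727 m
Convert to mm: 0.00188727 * 1000 = 1.8873 mm

1.8873 mm


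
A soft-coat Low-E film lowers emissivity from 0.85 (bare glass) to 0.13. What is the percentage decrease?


Percentage reduction = (1 - coated/uncoated) * 100
  Ratio = 0.13 / 0.85 = 0.1529
  Reduction = (1 - 0.1529) * 100 = 84.7%

84.7%


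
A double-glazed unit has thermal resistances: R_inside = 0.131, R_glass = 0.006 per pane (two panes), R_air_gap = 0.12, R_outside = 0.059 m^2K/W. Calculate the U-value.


Total thermal resistance (series):
  R_total = R_in + R_glass + R_air + R_glass + R_out
  R_total = 0.131 + 0.006 + 0.12 + 0.006 + 0.059 = 0.322 m^2K/W
U-value = 1 / R_total = 1 / 0.322 = 3.106 W/m^2K

3.106 W/m^2K


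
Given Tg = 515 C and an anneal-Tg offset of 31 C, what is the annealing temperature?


The annealing temperature is Tg plus the offset:
  T_anneal = 515 + 31 = 546 C

546 C


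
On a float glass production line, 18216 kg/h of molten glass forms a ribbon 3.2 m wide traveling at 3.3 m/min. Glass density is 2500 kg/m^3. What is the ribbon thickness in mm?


Ribbon cross-section from mass balance:
  Volume rate = throughput / density = 18216 / 2500 = 7.2864 m^3/h
  thickness = volume rate / (speed * 60 * width), i.e.
  thickness = throughput / (60 * speed * width * density) * 1000
  thickness = 18216 / (60 * 3.3 * 3.2 * 2500) * 1000 = 11.5 mm

11.5 mm


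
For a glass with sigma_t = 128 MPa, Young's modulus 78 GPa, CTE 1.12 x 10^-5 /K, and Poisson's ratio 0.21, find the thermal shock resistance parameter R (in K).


Thermal shock resistance: R = sigma * (1 - nu) / (E * alpha)
  Numerator = 128 * (1 - 0.21) = 101.12
  Denominator = 78 * 1000 * (1.12 x 10^-5) = 0.8736
  R = 101.12 / 0.8736 = 115.8 K

115.8 K


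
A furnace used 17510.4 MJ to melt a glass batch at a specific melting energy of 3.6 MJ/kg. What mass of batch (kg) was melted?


Rearrange E = m * s for m:
  m = E / s
  m = 17510.4 / 3.6 = 4864.0 kg

4864.0 kg


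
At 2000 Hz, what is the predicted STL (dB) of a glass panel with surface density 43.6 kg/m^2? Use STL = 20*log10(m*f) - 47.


Mass law: STL = 20 * log10(m * f) - 47
  m * f = 43.6 * 2000 = 87200
  log10(87200) = 4.94052
  STL = 20 * 4.94052 - 47 = 98.8104 - 47 = 51.8 dB

51.8 dB


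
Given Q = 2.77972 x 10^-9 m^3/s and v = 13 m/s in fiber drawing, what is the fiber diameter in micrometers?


Cross-sectional area from continuity:
  A = Q / v = 2.77972 x 10^-9 / 13 = 2.138246 x 10^-10 m^2
Diameter from circular cross-section:
  d = sqrt(4A / pi) * 10^6 (m -> um)
  d = sqrt(4 * 2.138246 x 10^-10 / pi) * 10^6 = 16.5 um

16.5 um


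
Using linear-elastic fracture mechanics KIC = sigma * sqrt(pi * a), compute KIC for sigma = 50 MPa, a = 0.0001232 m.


Fracture toughness: KIC = sigma * sqrt(pi * a)
  pi * a = pi * 0.0001232 = 0.000387044
  sqrt(pi * a) = 0.019673
  KIC = 50 * 0.019673 = 0.984 MPa*sqrt(m)

0.984 MPa*sqrt(m)


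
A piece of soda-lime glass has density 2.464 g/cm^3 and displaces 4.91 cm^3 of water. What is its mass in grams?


Rearrange rho = m / V:
  m = rho * V
  m = 2.464 * 4.91 = 12.098 g

12.098 g


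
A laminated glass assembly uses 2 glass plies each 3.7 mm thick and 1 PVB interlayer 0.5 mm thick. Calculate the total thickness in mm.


Total thickness = glass contribution + PVB contribution
  Glass: 2 * 3.7 = 7.4 mm
  PVB: 1 * 0.5 = 0.5 mm
  Total = 7.4 + 0.5 = 7.9 mm

7.9 mm


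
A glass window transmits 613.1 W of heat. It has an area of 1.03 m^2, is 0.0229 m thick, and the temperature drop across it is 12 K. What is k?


Fourier's law rearranged: k = Q * t / (A * dT)
  Numerator = 613.1 * 0.0229 = 14.03999
  Denominator = 1.03 * 12 = 12.36
  k = 14.03999 / 12.36 = 1.136 W/mK

1.136 W/mK


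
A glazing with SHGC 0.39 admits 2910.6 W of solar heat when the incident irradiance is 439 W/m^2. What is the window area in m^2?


Rearrange Q = Area * SHGC * Irradiance:
  Area = Q / (SHGC * Irradiance)
  Area = 2910.6 / (0.39 * 439) = 17.0 m^2

17.0 m^2


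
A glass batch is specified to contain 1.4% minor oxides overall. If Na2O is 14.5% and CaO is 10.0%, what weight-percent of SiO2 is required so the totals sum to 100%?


Known pieces sum to 100%:
  SiO2 = 100 - (others + Na2O + CaO)
  SiO2 = 100 - (1.4 + 14.5 + 10.0) = 74.1%

74.1%


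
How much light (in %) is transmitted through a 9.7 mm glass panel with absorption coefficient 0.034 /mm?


Beer-Lambert law: T = exp(-alpha * thickness)
  exponent = -0.034 * 9.7 = -0.3298
  T = exp(-0.3298) = 0.7191
  Percentage = 0.7191 * 100 = 71.91%

71.91%


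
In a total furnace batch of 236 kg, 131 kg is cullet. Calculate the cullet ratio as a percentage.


Cullet ratio = (cullet mass / total batch mass) * 100
  Ratio = 131 / 236 * 100 = 55.51%

55.51%


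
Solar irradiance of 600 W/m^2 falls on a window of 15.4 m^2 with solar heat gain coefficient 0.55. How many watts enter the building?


Solar heat gain: Q = Area * SHGC * Irradiance
  Q = 15.4 * 0.55 * 600 = 5082 W

5082 W


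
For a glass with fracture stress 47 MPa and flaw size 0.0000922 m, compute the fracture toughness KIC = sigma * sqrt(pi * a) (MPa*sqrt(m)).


Fracture toughness: KIC = sigma * sqrt(pi * a)
  pi * a = pi * 0.0000922 = 0.000289655
  sqrt(pi * a) = 0.017019
  KIC = 47 * 0.017019 = 0.8 MPa*sqrt(m)

0.8 MPa*sqrt(m)


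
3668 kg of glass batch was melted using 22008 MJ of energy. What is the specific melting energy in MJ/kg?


Rearrange E = m * s for s:
  s = E / m
  s = 22008 / 3668 = 6.0 MJ/kg

6.0 MJ/kg


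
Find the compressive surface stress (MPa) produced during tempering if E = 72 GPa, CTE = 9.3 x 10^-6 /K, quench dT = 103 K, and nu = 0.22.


Tempering stress: sigma = E * alpha * dT / (1 - nu)
  E (MPa) = 72 * 1000 = 72000
  Numerator = 72000 * (9.3 x 10^-6) * 103 = 68.9688
  Denominator = 1 - 0.22 = 0.78
  sigma = 68.9688 / 0.78 = 88.4 MPa

88.4 MPa


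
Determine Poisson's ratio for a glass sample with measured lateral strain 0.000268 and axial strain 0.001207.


Poisson's ratio: nu = lateral strain / axial strain
  nu = 0.000268 / 0.001207 = 0.222

0.222


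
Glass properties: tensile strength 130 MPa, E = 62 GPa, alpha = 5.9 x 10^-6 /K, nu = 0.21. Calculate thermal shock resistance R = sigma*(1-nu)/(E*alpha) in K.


Thermal shock resistance: R = sigma * (1 - nu) / (E * alpha)
  Numerator = 130 * (1 - 0.21) = 102.7
  Denominator = 62 * 1000 * (5.9 x 10^-6) = 0.3658
  R = 102.7 / 0.3658 = 280.8 K

280.8 K


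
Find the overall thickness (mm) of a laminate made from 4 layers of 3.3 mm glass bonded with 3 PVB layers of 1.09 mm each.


Total thickness = glass contribution + PVB contribution
  Glass: 4 * 3.3 = 13.2 mm
  PVB: 3 * 1.09 = 3.27 mm
  Total = 13.2 + 3.27 = 16.47 mm

16.47 mm


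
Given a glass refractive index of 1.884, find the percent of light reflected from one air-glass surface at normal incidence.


Fresnel reflectance at normal incidence:
  R = ((n - 1)/(n + 1))^2
  (n - 1)/(n + 1) = (1.884 - 1)/(1.884 + 1) = 0.306519
  R = 0.306519^2 = 0.0939539
  R(%) = 0.0939539 * 100 = 9.395%

9.395%


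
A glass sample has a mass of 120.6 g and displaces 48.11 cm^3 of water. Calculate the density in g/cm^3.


Use the definition of density:
  rho = mass / volume
  rho = 120.6 / 48.11 = 2.507 g/cm^3

2.507 g/cm^3


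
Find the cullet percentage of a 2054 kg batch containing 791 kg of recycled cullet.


Cullet ratio = (cullet mass / total batch mass) * 100
  Ratio = 791 / 2054 * 100 = 38.51%

38.51%


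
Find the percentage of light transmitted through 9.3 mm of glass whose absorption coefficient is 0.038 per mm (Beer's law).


Beer-Lambert law: T = exp(-alpha * thickness)
  exponent = -0.038 * 9.3 = -0.3534
  T = exp(-0.3534) = 0.7023
  Percentage = 0.7023 * 100 = 70.23%

70.23%


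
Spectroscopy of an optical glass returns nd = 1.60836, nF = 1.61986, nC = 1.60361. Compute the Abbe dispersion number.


Abbe number formula: Vd = (nd - 1) / (nF - nC)
  nd - 1 = 1.60836 - 1 = 0.60836
  nF - nC = 1.61986 - 1.60361 = 0.01625
  Vd = 0.60836 / 0.01625 = 37.44

37.44


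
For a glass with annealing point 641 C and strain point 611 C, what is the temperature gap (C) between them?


Gap = T_anneal - T_strain:
  gap = 641 - 611 = 30 C

30 C


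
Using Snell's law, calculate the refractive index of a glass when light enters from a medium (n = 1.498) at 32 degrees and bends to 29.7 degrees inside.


Apply Snell's law: n1 * sin(theta1) = n2 * sin(theta2)
  n2 = n1 * sin(theta1) / sin(theta2)
  sin(32) = 0.529919
  sin(29.7) = 0.495459
  n2 = 1.498 * 0.529919 / 0.495459 = 1.6022

1.6022


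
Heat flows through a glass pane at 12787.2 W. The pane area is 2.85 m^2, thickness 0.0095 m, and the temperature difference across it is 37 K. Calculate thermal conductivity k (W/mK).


Fourier's law rearranged: k = Q * t / (A * dT)
  Numerator = 12787.2 * 0.0095 = 121.4784
  Denominator = 2.85 * 37 = 105.45
  k = 121.4784 / 105.45 = 1.152 W/mK

1.152 W/mK


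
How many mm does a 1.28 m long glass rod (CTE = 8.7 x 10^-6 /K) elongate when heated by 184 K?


Thermal expansion formula: dL = alpha * L0 * dT
  dL = (8.7 x 10^-6) * 1.28 * 184 = 0.00204902 m
Convert to mm: 0.00204902 * 1000 = 2.049 mm

2.049 mm


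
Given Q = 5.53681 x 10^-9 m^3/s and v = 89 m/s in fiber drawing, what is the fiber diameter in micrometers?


Cross-sectional area from continuity:
  A = Q / v = 5.53681 x 10^-9 / 89 = 6.221135 x 10^-11 m^2
Diameter from circular cross-section:
  d = sqrt(4A / pi) * 10^6 (m -> um)
  d = sqrt(4 * 6.221135 x 10^-11 / pi) * 10^6 = 8.9 um

8.9 um


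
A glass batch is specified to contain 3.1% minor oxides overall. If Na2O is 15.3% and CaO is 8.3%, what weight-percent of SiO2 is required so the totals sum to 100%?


Known pieces sum to 100%:
  SiO2 = 100 - (others + Na2O + CaO)
  SiO2 = 100 - (3.1 + 15.3 + 8.3) = 73.3%

73.3%


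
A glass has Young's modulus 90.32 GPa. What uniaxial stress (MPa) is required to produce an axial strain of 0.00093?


Rearrange E = sigma / epsilon:
  sigma = E * epsilon
  E (MPa) = 90.32 * 1000 = 90320
  sigma = 90320 * 0.00093 = 84.0 MPa

84.0 MPa


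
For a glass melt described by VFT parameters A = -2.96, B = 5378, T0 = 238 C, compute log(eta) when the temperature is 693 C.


VFT equation: log(eta) = A + B / (T - T0)
  T - T0 = 693 - 238 = 455
  B / (T - T0) = 5378 / 455 = 11.82
  log(eta) = -2.96 + 11.82 = 8.86

8.86


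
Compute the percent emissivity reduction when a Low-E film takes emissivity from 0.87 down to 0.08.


Percentage reduction = (1 - coated/uncoated) * 100
  Ratio = 0.08 / 0.87 = 0.092
  Reduction = (1 - 0.092) * 100 = 90.8%

90.8%


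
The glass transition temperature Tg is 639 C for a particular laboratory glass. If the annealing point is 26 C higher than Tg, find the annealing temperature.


The annealing temperature is Tg plus the offset:
  T_anneal = 639 + 26 = 665 C

665 C


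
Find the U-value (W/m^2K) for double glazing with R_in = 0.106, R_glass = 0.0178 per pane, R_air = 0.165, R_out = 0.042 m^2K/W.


Total thermal resistance (series):
  R_total = R_in + R_glass + R_air + R_glass + R_out
  R_total = 0.106 + 0.0178 + 0.165 + 0.0178 + 0.042 = 0.3486 m^2K/W
U-value = 1 / R_total = 1 / 0.3486 = 2.869 W/m^2K

2.869 W/m^2K


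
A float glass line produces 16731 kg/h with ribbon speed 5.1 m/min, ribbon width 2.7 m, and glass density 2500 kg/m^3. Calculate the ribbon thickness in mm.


Ribbon cross-section from mass balance:
  Volume rate = throughput / density = 16731 / 2500 = 6.6924 m^3/h
  thickness = volume rate / (speed * 60 * width), i.e.
  thickness = throughput / (60 * speed * width * density) * 1000
  thickness = 16731 / (60 * 5.1 * 2.7 * 2500) * 1000 = 8.1 mm

8.1 mm


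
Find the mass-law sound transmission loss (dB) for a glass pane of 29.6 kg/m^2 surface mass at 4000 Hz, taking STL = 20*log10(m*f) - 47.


Mass law: STL = 20 * log10(m * f) - 47
  m * f = 29.6 * 4000 = 118400
  log10(118400) = 5.07335
  STL = 20 * 5.07335 - 47 = 101.467 - 47 = 54.5 dB

54.5 dB


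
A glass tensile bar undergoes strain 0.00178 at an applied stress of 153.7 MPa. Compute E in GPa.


Young's modulus: E = stress / strain
  E = 153.7 MPa / 0.00178 = 86348.31 MPa
Convert to GPa: 86348.31 / 1000 = 86.35 GPa

86.35 GPa


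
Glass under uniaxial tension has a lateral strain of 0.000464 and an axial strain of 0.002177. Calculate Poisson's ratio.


Poisson's ratio: nu = lateral strain / axial strain
  nu = 0.000464 / 0.002177 = 0.2131

0.2131


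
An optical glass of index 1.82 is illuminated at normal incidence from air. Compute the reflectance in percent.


Fresnel reflectance at normal incidence:
  R = ((n - 1)/(n + 1))^2
  (n - 1)/(n + 1) = (1.82 - 1)/(1.82 + 1) = 0.29078
  R = 0.29078^2 = 0.084553
  R(%) = 0.084553 * 100 = 8.455%

8.455%


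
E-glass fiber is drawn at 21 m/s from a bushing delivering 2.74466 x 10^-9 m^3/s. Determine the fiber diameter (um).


Cross-sectional area from continuity:
  A = Q / v = 2.74466 x 10^-9 / 21 = 1.306981 x 10^-10 m^2
Diameter from circular cross-section:
  d = sqrt(4A / pi) * 10^6 (m -> um)
  d = sqrt(4 * 1.306981 x 10^-10 / pi) * 10^6 = 12.9 um

12.9 um


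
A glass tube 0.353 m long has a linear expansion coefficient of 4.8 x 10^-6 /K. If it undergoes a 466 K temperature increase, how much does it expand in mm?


Thermal expansion formula: dL = alpha * L0 * dT
  dL = (4.8 x 10^-6) * 0.353 * 466 = 0.00078959 m
Convert to mm: 0.00078959 * 1000 = 0.7896 mm

0.7896 mm


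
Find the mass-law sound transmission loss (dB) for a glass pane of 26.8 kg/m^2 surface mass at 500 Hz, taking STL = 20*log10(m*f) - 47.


Mass law: STL = 20 * log10(m * f) - 47
  m * f = 26.8 * 500 = 13400
  log10(13400) = 4.1271
  STL = 20 * 4.1271 - 47 = 82.542 - 47 = 35.5 dB

35.5 dB


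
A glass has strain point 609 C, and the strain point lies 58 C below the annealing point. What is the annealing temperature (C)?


T_anneal = T_strain + gap:
  T_anneal = 609 + 58 = 667 C

667 C


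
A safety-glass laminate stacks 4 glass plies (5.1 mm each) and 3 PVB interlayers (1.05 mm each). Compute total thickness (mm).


Total thickness = glass contribution + PVB contribution
  Glass: 4 * 5.1 = 20.4 mm
  PVB: 3 * 1.05 = 3.15 mm
  Total = 20.4 + 3.15 = 23.55 mm

23.55 mm


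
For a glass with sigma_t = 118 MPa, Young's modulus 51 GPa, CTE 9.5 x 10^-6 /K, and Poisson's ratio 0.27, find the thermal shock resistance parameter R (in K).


Thermal shock resistance: R = sigma * (1 - nu) / (E * alpha)
  Numerator = 118 * (1 - 0.27) = 86.14
  Denominator = 51 * 1000 * (9.5 x 10^-6) = 0.4845
  R = 86.14 / 0.4845 = 177.8 K

177.8 K


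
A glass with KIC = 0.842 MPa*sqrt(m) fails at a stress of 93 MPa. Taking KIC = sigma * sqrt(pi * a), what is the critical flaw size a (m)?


Rearrange KIC = sigma * sqrt(pi * a):
  sqrt(pi * a) = KIC / sigma
  sqrt(pi * a) = 0.842 / 93 = 0.009054
  a = (KIC / sigma)^2 / pi
  a = 0.009054^2 / pi = 0.0000261 m

0.0000261 m


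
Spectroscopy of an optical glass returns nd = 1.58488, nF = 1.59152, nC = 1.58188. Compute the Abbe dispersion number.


Abbe number formula: Vd = (nd - 1) / (nF - nC)
  nd - 1 = 1.58488 - 1 = 0.58488
  nF - nC = 1.59152 - 1.58188 = 0.00964
  Vd = 0.58488 / 0.00964 = 60.67

60.67


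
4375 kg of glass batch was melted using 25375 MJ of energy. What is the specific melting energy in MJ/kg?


Rearrange E = m * s for s:
  s = E / m
  s = 25375 / 4375 = 5.8 MJ/kg

5.8 MJ/kg


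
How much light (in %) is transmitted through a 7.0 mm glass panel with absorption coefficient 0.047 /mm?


Beer-Lambert law: T = exp(-alpha * thickness)
  exponent = -0.047 * 7.0 = -0.329
  T = exp(-0.329) = 0.7196
  Percentage = 0.7196 * 100 = 71.96%

71.96%


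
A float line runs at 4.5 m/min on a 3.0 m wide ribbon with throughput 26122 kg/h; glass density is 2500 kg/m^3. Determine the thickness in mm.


Ribbon cross-section from mass balance:
  Volume rate = throughput / density = 26122 / 2500 = 10.4488 m^3/h
  thickness = volume rate / (speed * 60 * width), i.e.
  thickness = throughput / (60 * speed * width * density) * 1000
  thickness = 26122 / (60 * 4.5 * 3.0 * 2500) * 1000 = 12.9 mm

12.9 mm


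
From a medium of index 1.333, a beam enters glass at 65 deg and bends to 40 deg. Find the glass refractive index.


Apply Snell's law: n1 * sin(theta1) = n2 * sin(theta2)
  n2 = n1 * sin(theta1) / sin(theta2)
  sin(65) = 0.906308
  sin(40) = 0.642788
  n2 = 1.333 * 0.906308 / 0.642788 = 1.8795

1.8795


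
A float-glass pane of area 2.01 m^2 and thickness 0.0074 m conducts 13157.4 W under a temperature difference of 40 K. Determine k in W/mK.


Fourier's law rearranged: k = Q * t / (A * dT)
  Numerator = 13157.4 * 0.0074 = 97.36476
  Denominator = 2.01 * 40 = 80.4
  k = 97.36476 / 80.4 = 1.211 W/mK

1.211 W/mK


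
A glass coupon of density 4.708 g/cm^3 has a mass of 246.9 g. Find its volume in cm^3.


Rearrange rho = m / V:
  V = m / rho
  V = 246.9 / 4.708 = 52.443 cm^3

52.443 cm^3


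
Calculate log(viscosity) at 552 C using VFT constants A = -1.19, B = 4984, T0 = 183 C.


VFT equation: log(eta) = A + B / (T - T0)
  T - T0 = 552 - 183 = 369
  B / (T - T0) = 4984 / 369 = 13.507
  log(eta) = -1.19 + 13.507 = 12.317

12.317


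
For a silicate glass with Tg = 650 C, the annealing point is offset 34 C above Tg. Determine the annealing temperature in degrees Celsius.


The annealing temperature is Tg plus the offset:
  T_anneal = 650 + 34 = 684 C

684 C


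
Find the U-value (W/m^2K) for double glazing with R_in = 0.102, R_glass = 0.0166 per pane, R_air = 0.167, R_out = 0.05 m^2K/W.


Total thermal resistance (series):
  R_total = R_in + R_glass + R_air + R_glass + R_out
  R_total = 0.102 + 0.0166 + 0.167 + 0.0166 + 0.05 = 0.3522 m^2K/W
U-value = 1 / R_total = 1 / 0.3522 = 2.839 W/m^2K

2.839 W/m^2K


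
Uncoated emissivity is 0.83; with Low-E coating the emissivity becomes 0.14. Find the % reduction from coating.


Percentage reduction = (1 - coated/uncoated) * 100
  Ratio = 0.14 / 0.83 = 0.1687
  Reduction = (1 - 0.1687) * 100 = 83.1%

83.1%


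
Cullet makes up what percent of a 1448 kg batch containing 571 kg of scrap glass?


Cullet ratio = (cullet mass / total batch mass) * 100
  Ratio = 571 / 1448 * 100 = 39.43%

39.43%


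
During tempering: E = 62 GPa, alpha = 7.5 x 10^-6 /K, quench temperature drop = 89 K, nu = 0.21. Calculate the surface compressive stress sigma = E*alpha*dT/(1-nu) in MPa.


Tempering stress: sigma = E * alpha * dT / (1 - nu)
  E (MPa) = 62 * 1000 = 62000
  Numerator = 62000 * (7.5 x 10^-6) * 89 = 41.385
  Denominator = 1 - 0.21 = 0.79
  sigma = 41.385 / 0.79 = 52.4 MPa

52.4 MPa


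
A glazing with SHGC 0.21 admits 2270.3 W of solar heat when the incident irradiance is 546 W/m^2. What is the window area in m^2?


Rearrange Q = Area * SHGC * Irradiance:
  Area = Q / (SHGC * Irradiance)
  Area = 2270.3 / (0.21 * 546) = 19.8 m^2

19.8 m^2


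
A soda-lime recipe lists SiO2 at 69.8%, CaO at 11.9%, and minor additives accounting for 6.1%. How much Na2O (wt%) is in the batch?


Pieces sum to 100%:
  Na2O = 100 - (SiO2 + CaO + others)
  Na2O = 100 - (69.8 + 11.9 + 6.1) = 12.2%

12.2%


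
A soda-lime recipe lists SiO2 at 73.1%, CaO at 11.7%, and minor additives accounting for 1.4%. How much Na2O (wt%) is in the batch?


Pieces sum to 100%:
  Na2O = 100 - (SiO2 + CaO + others)
  Na2O = 100 - (73.1 + 11.7 + 1.4) = 13.8%

13.8%


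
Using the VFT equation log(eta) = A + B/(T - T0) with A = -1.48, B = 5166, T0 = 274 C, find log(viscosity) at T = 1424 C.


VFT equation: log(eta) = A + B / (T - T0)
  T - T0 = 1424 - 274 = 1150
  B / (T - T0) = 5166 / 1150 = 4.492
  log(eta) = -1.48 + 4.492 = 3.012

3.012


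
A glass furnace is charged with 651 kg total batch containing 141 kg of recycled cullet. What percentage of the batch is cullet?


Cullet ratio = (cullet mass / total batch mass) * 100
  Ratio = 141 / 651 * 100 = 21.66%

21.66%


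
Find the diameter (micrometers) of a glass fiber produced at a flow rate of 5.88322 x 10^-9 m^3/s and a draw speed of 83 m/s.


Cross-sectional area from continuity:
  A = Q / v = 5.88322 x 10^-9 / 83 = 7.088217 x 10^-11 m^2
Diameter from circular cross-section:
  d = sqrt(4A / pi) * 10^6 (m -> um)
  d = sqrt(4 * 7.088217 x 10^-11 / pi) * 10^6 = 9.5 um

9.5 um


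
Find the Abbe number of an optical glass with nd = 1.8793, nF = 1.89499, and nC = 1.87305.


Abbe number formula: Vd = (nd - 1) / (nF - nC)
  nd - 1 = 1.8793 - 1 = 0.8793
  nF - nC = 1.89499 - 1.87305 = 0.02194
  Vd = 0.8793 / 0.02194 = 40.08

40.08


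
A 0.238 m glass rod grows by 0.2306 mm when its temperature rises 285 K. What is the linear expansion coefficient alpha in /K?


Rearrange dL = alpha * L0 * dT for alpha:
  alpha = dL / (L0 * dT)
  alpha = (0.2306 / 1000) / (0.238 * 285) = 0.0000034 /K = 3.4 x 10^-6 /K

3.4 x 10^-6 /K


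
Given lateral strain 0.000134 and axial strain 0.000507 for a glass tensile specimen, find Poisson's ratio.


Poisson's ratio: nu = lateral strain / axial strain
  nu = 0.000134 / 0.000507 = 0.2643

0.2643


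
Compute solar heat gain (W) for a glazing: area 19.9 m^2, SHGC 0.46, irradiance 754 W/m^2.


Solar heat gain: Q = Area * SHGC * Irradiance
  Q = 19.9 * 0.46 * 754 = 6902.1 W

6902.1 W


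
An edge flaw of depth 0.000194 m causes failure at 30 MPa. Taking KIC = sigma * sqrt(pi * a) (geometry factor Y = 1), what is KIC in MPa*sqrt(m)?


Fracture toughness: KIC = sigma * sqrt(pi * a)
  pi * a = pi * 0.000194 = 0.000609469
  sqrt(pi * a) = 0.024687
  KIC = 30 * 0.024687 = 0.741 MPa*sqrt(m)

0.741 MPa*sqrt(m)


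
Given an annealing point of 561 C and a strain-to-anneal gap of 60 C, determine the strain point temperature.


Strain point = annealing point - difference:
  T_strain = 561 - 60 = 501 C

501 C


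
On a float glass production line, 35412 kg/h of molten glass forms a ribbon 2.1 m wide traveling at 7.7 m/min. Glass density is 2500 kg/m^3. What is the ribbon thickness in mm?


Ribbon cross-section from mass balance:
  Volume rate = throughput / density = 35412 / 2500 = 14.1648 m^3/h
  thickness = volume rate / (speed * 60 * width), i.e.
  thickness = throughput / (60 * speed * width * density) * 1000
  thickness = 35412 / (60 * 7.7 * 2.1 * 2500) * 1000 = 14.6 mm

14.6 mm


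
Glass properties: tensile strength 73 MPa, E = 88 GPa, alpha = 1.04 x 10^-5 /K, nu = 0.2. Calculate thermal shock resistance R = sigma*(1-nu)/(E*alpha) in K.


Thermal shock resistance: R = sigma * (1 - nu) / (E * alpha)
  Numerator = 73 * (1 - 0.2) = 58.4
  Denominator = 88 * 1000 * (1.04 x 10^-5) = 0.9152
  R = 58.4 / 0.9152 = 63.8 K

63.8 K


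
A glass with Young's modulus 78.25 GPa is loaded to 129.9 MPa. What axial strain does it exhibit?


Rearrange E = sigma / epsilon:
  epsilon = sigma / E
  E (MPa) = 78.25 * 1000 = 78250
  epsilon = 129.9 / 78250 = 0.00166

0.00166


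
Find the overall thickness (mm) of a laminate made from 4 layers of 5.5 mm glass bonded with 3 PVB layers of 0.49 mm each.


Total thickness = glass contribution + PVB contribution
  Glass: 4 * 5.5 = 22.0 mm
  PVB: 3 * 0.49 = 1.47 mm
  Total = 22.0 + 1.47 = 23.47 mm

23.47 mm


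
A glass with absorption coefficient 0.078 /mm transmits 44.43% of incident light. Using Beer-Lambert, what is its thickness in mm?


Rearrange T = exp(-alpha * thickness):
  thickness = -ln(T) / alpha
  T = 44.43/100 = 0.4443
  ln(T) = -0.81126
  -ln(T) = 0.81126
  thickness = 0.81126 / 0.078 = 10.4 mm

10.4 mm


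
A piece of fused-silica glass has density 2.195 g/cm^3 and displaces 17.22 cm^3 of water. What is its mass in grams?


Rearrange rho = m / V:
  m = rho * V
  m = 2.195 * 17.22 = 37.798 g

37.798 g


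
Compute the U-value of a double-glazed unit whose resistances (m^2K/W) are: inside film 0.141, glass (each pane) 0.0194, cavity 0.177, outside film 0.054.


Total thermal resistance (series):
  R_total = R_in + R_glass + R_air + R_glass + R_out
  R_total = 0.141 + 0.0194 + 0.177 + 0.0194 + 0.054 = 0.4108 m^2K/W
U-value = 1 / R_total = 1 / 0.4108 = 2.434 W/m^2K

2.434 W/m^2K


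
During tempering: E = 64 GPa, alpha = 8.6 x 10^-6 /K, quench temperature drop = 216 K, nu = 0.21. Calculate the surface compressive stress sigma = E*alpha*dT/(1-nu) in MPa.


Tempering stress: sigma = E * alpha * dT / (1 - nu)
  E (MPa) = 64 * 1000 = 64000
  Numerator = 64000 * (8.6 x 10^-6) * 216 = 118.8864
  Denominator = 1 - 0.21 = 0.79
  sigma = 118.8864 / 0.79 = 150.5 MPa

150.5 MPa


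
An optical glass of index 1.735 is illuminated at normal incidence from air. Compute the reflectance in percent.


Fresnel reflectance at normal incidence:
  R = ((n - 1)/(n + 1))^2
  (n - 1)/(n + 1) = (1.735 - 1)/(1.735 + 1) = 0.268739
  R = 0.268739^2 = 0.0722207
  R(%) = 0.0722207 * 100 = 7.222%

7.222%


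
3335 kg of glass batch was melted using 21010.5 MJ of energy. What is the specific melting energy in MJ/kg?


Rearrange E = m * s for s:
  s = E / m
  s = 21010.5 / 3335 = 6.3 MJ/kg

6.3 MJ/kg


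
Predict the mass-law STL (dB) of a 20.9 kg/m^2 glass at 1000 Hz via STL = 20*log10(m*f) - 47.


Mass law: STL = 20 * log10(m * f) - 47
  m * f = 20.9 * 1000 = 20900
  log10(20900) = 4.32015
  STL = 20 * 4.32015 - 47 = 86.403 - 47 = 39.4 dB

39.4 dB


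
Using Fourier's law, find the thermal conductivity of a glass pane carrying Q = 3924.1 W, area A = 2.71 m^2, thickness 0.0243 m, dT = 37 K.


Fourier's law rearranged: k = Q * t / (A * dT)
  Numerator = 3924.1 * 0.0243 = 95.35563
  Denominator = 2.71 * 37 = 100.27
  k = 95.35563 / 100.27 = 0.951 W/mK

0.951 W/mK


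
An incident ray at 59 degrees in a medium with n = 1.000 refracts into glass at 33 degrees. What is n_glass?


Apply Snell's law: n1 * sin(theta1) = n2 * sin(theta2)
  n2 = n1 * sin(theta1) / sin(theta2)
  sin(59) = 0.857167
  sin(33) = 0.544639
  n2 = 1.000 * 0.857167 / 0.544639 = 1.5738

1.5738


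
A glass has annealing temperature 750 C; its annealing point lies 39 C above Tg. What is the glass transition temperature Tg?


Rearrange T_anneal = Tg + offset for Tg:
  Tg = T_anneal - offset = 750 - 39 = 711 C

711 C


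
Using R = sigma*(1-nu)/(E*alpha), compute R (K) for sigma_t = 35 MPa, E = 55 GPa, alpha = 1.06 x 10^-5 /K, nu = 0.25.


Thermal shock resistance: R = sigma * (1 - nu) / (E * alpha)
  Numerator = 35 * (1 - 0.25) = 26.25
  Denominator = 55 * 1000 * (1.06 x 10^-5) = 0.583
  R = 26.25 / 0.583 = 45.0 K

45.0 K


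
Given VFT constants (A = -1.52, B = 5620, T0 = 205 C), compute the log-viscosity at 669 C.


VFT equation: log(eta) = A + B / (T - T0)
  T - T0 = 669 - 205 = 464
  B / (T - T0) = 5620 / 464 = 12.112
  log(eta) = -1.52 + 12.112 = 10.592

10.592


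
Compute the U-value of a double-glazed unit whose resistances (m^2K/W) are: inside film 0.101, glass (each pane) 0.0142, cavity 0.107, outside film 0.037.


Total thermal resistance (series):
  R_total = R_in + R_glass + R_air + R_glass + R_out
  R_total = 0.101 + 0.0142 + 0.107 + 0.0142 + 0.037 = 0.2734 m^2K/W
U-value = 1 / R_total = 1 / 0.2734 = 3.658 W/m^2K

3.658 W/m^2K


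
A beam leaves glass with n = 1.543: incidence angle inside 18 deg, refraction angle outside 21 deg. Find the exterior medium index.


Apply Snell's law: n1 * sin(theta1) = n2 * sin(theta2)
  n2 = n1 * sin(theta1) / sin(theta2)
  sin(18) = 0.309017
  sin(21) = 0.358368
  n2 = 1.543 * 0.309017 / 0.358368 = 1.3305

1.3305


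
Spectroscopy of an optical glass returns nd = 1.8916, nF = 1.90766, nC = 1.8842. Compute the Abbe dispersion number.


Abbe number formula: Vd = (nd - 1) / (nF - nC)
  nd - 1 = 1.8916 - 1 = 0.8916
  nF - nC = 1.90766 - 1.8842 = 0.02346
  Vd = 0.8916 / 0.02346 = 38.01

38.01


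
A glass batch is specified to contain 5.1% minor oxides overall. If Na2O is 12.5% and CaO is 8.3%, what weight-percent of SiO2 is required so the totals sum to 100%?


Known pieces sum to 100%:
  SiO2 = 100 - (others + Na2O + CaO)
  SiO2 = 100 - (5.1 + 12.5 + 8.3) = 74.1%

74.1%


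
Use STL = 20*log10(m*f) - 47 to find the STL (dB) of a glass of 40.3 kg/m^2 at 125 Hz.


Mass law: STL = 20 * log10(m * f) - 47
  m * f = 40.3 * 125 = 5037.5
  log10(5037.5) = 3.70222
  STL = 20 * 3.70222 - 47 = 74.0444 - 47 = 27.0 dB

27.0 dB


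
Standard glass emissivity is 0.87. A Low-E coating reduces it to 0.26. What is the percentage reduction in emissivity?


Percentage reduction = (1 - coated/uncoated) * 100
  Ratio = 0.26 / 0.87 = 0.2989
  Reduction = (1 - 0.2989) * 100 = 70.1%

70.1%


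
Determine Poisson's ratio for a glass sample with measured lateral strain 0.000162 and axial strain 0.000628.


Poisson's ratio: nu = lateral strain / axial strain
  nu = 0.000162 / 0.000628 = 0.258

0.258


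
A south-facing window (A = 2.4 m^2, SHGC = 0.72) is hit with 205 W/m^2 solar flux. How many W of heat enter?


Solar heat gain: Q = Area * SHGC * Irradiance
  Q = 2.4 * 0.72 * 205 = 354.2 W

354.2 W


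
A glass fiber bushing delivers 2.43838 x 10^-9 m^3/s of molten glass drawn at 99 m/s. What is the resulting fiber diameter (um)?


Cross-sectional area from continuity:
  A = Q / v = 2.43838 x 10^-9 / 99 = 2.46301 x 10^-11 m^2
Diameter from circular cross-section:
  d = sqrt(4A / pi) * 10^6 (m -> um)
  d = sqrt(4 * 2.46301 x 10^-11 / pi) * 10^6 = 5.6 um

5.6 um


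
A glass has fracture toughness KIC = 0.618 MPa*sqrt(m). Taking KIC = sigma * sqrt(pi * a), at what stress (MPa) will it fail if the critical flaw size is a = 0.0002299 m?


Rearrange KIC = sigma * sqrt(pi * a):
  sigma = KIC / sqrt(pi * a)
  sqrt(pi * 0.0002299) = 0.026875
  sigma = 0.618 / 0.026875 = 23.0 MPa

23.0 MPa


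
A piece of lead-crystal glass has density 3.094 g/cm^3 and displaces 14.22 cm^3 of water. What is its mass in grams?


Rearrange rho = m / V:
  m = rho * V
  m = 3.094 * 14.22 = 43.997 g

43.997 g


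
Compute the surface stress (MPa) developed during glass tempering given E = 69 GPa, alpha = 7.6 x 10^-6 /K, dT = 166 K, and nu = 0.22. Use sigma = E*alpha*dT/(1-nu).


Tempering stress: sigma = E * alpha * dT / (1 - nu)
  E (MPa) = 69 * 1000 = 69000
  Numerator = 69000 * (7.6 x 10^-6) * 166 = 87.0504
  Denominator = 1 - 0.22 = 0.78
  sigma = 87.0504 / 0.78 = 111.6 MPa

111.6 MPa


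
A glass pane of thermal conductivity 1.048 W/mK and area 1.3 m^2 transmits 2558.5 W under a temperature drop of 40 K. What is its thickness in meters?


Fourier's law: t = k * A * dT / Q
  t = 1.048 * 1.3 * 40 / 2558.5
  t = 54.496 / 2558.5 = 0.0213 m

0.0213 m


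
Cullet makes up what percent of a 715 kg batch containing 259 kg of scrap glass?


Cullet ratio = (cullet mass / total batch mass) * 100
  Ratio = 259 / 715 * 100 = 36.22%

36.22%


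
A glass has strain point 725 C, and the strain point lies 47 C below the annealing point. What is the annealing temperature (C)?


T_anneal = T_strain + gap:
  T_anneal = 725 + 47 = 772 C

772 C


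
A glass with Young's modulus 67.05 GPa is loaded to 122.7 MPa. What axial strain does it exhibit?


Rearrange E = sigma / epsilon:
  epsilon = sigma / E
  E (MPa) = 67.05 * 1000 = 67050
  epsilon = 122.7 / 67050 = 0.00183

0.00183


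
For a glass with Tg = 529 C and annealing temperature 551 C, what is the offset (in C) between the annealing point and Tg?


Offset = T_anneal - Tg:
  offset = 551 - 529 = 22 C

22 C


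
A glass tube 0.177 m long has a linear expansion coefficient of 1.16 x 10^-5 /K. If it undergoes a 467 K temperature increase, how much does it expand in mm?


Thermal expansion formula: dL = alpha * L0 * dT
  dL = (1.16 x 10^-5) * 0.177 * 467 = 0.00095884 m
Convert to mm: 0.00095884 * 1000 = 0.9588 mm

0.9588 mm


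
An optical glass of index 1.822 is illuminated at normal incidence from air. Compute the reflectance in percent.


Fresnel reflectance at normal incidence:
  R = ((n - 1)/(n + 1))^2
  (n - 1)/(n + 1) = (1.822 - 1)/(1.822 + 1) = 0.291283
  R = 0.291283^2 = 0.0848458
  R(%) = 0.0848458 * 100 = 8.485%

8.485%


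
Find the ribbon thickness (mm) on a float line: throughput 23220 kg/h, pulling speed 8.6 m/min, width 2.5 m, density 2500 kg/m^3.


Ribbon cross-section from mass balance:
  Volume rate = throughput / density = 23220 / 2500 = 9.288 m^3/h
  thickness = volume rate / (speed * 60 * width), i.e.
  thickness = throughput / (60 * speed * width * density) * 1000
  thickness = 23220 / (60 * 8.6 * 2.5 * 2500) * 1000 = 7.2 mm

7.2 mm


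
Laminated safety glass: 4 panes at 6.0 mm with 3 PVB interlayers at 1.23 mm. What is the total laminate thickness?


Total thickness = glass contribution + PVB contribution
  Glass: 4 * 6.0 = 24.0 mm
  PVB: 3 * 1.23 = 3.69 mm
  Total = 24.0 + 3.69 = 27.69 mm

27.69 mm


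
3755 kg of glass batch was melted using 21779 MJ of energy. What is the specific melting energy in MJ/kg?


Rearrange E = m * s for s:
  s = E / m
  s = 21779 / 3755 = 5.8 MJ/kg

5.8 MJ/kg


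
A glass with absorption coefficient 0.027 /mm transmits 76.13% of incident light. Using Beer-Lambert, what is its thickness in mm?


Rearrange T = exp(-alpha * thickness):
  thickness = -ln(T) / alpha
  T = 76.13/100 = 0.7613
  ln(T) = -0.27273
  -ln(T) = 0.27273
  thickness = 0.27273 / 0.027 = 10.1 mm

10.1 mm


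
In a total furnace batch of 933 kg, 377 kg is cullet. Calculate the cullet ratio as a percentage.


Cullet ratio = (cullet mass / total batch mass) * 100
  Ratio = 377 / 933 * 100 = 40.41%

40.41%


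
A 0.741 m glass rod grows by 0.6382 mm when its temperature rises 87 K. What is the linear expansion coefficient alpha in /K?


Rearrange dL = alpha * L0 * dT for alpha:
  alpha = dL / (L0 * dT)
  alpha = (0.6382 / 1000) / (0.741 * 87) = 0.0000099 /K = 9.9 x 10^-6 /K

9.9 x 10^-6 /K


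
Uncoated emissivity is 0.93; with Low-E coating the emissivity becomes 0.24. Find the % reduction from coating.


Percentage reduction = (1 - coated/uncoated) * 100
  Ratio = 0.24 / 0.93 = 0.2581
  Reduction = (1 - 0.2581) * 100 = 74.2%

74.2%


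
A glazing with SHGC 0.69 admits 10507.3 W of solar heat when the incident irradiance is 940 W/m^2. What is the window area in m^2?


Rearrange Q = Area * SHGC * Irradiance:
  Area = Q / (SHGC * Irradiance)
  Area = 10507.3 / (0.69 * 940) = 16.2 m^2

16.2 m^2


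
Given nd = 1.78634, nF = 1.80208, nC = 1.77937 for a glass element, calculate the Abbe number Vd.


Abbe number formula: Vd = (nd - 1) / (nF - nC)
  nd - 1 = 1.78634 - 1 = 0.78634
  nF - nC = 1.80208 - 1.77937 = 0.02271
  Vd = 0.78634 / 0.02271 = 34.63

34.63


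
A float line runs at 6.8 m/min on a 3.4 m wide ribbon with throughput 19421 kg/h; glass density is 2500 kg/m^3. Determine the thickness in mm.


Ribbon cross-section from mass balance:
  Volume rate = throughput / density = 19421 / 2500 = 7.7684 m^3/h
  thickness = volume rate / (speed * 60 * width), i.e.
  thickness = throughput / (60 * speed * width * density) * 1000
  thickness = 19421 / (60 * 6.8 * 3.4 * 2500) * 1000 = 5.6 mm

5.6 mm


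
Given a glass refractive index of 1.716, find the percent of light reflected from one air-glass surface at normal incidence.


Fresnel reflectance at normal incidence:
  R = ((n - 1)/(n + 1))^2
  (n - 1)/(n + 1) = (1.716 - 1)/(1.716 + 1) = 0.263623
  R = 0.263623^2 = 0.0694971
  R(%) = 0.0694971 * 100 = 6.95%

6.95%


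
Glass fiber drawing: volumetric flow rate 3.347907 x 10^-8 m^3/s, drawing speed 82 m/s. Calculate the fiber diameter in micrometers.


Cross-sectional area from continuity:
  A = Q / v = 3.347907 x 10^-8 / 82 = 4.082813 x 10^-10 m^2
Diameter from circular cross-section:
  d = sqrt(4A / pi) * 10^6 (m -> um)
  d = sqrt(4 * 4.082813 x 10^-10 / pi) * 10^6 = 22.8 um

22.8 um


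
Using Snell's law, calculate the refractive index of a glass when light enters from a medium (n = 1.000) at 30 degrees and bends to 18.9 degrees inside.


Apply Snell's law: n1 * sin(theta1) = n2 * sin(theta2)
  n2 = n1 * sin(theta1) / sin(theta2)
  sin(30) = 0.5
  sin(18.9) = 0.323917
  n2 = 1.000 * 0.5 / 0.323917 = 1.5436

1.5436


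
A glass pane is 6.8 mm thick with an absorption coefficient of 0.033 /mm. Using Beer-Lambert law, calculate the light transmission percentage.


Beer-Lambert law: T = exp(-alpha * thickness)
  exponent = -0.033 * 6.8 = -0.2244
  T = exp(-0.2244) = 0.799
  Percentage = 0.799 * 100 = 79.9%

79.9%


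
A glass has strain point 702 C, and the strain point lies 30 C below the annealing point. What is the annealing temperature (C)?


T_anneal = T_strain + gap:
  T_anneal = 702 + 30 = 732 C

732 C


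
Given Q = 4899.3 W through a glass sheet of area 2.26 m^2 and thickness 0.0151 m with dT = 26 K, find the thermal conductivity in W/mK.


Fourier's law rearranged: k = Q * t / (A * dT)
  Numerator = 4899.3 * 0.0151 = 73.97943
  Denominator = 2.26 * 26 = 58.76
  k = 73.97943 / 58.76 = 1.259 W/mK

1.259 W/mK
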